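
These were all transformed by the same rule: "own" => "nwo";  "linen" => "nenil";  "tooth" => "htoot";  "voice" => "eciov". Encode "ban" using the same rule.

nab

The output letters match the input read backwards: own reversed is nwo. The word is simply reversed.
Applying it to ban: reverse → nab.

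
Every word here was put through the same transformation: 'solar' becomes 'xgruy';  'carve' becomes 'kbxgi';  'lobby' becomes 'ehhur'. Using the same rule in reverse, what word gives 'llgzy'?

The output letters match the input read backwards, each shifted +6: solar reversed is ralos. Read the word backwards and shift each letter +6.
Undoing it on llgzy: shift back: l−6=f, l−6=f, g−6=a, z−6=t, y−6=s → ffats; then reverse → staff.

staff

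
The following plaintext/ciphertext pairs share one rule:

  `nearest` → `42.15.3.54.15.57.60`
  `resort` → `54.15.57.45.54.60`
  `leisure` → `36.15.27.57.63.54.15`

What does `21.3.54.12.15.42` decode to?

garden

Each letter becomes 3×(its alphabet position, a=1..z=26).
Undoing it on 21.3.54.12.15.42: 21→(21−0)÷3=7=g, 3→(3−0)÷3=1=a, 54→(54−0)÷3=18=r, 12→(12−0)÷3=4=d, 15→(15−0)÷3=5=e, 42→(42−0)÷3=14=n.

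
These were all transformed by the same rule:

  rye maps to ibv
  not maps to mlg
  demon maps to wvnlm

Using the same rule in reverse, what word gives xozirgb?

Each pair mirrors across the alphabet (r↔i, y↔b, e↔v): positions sum to 25. This is the alphabet-reversal cipher (Atbash): a becomes z, b becomes y, etc.
Undoing it on xozirgb: x↔c, o↔l, z↔a, i↔r, r↔i, g↔t, b↔y.

clarity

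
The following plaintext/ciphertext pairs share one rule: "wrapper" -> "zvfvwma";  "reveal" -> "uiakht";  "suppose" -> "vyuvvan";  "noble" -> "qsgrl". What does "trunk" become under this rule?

wvztr

In wrapper: w→z is +3, r→v is +4, a→f is +5, p→v is +6 — the shift increases by 1 each position. Each letter shifts forward by (position + 3), i.e. 3, 4, 5, … — the shift grows by one for each successive letter.
Applying it to trunk: t+3=w, r+4=v, u+5=z, n+6=t, k+7=r.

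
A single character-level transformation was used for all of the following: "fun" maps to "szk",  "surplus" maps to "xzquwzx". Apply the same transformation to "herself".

Two steps: reverse the string, then apply a Caesar shift of +5.
On herself: reverse → flesreh; then shift: f+5=k, l+5=q, e+5=j, s+5=x, r+5=w, e+5=j, h+5=m.

kqjxwjm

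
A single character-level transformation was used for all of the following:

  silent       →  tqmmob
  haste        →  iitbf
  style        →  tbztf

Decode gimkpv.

falcon

Shifts by position in silent: pos 0: s→t (+1), pos 1: i→q (+8), pos 2: l→m (+1), pos 3: e→m (+8) — repeating every 2. It's a Vigenère-style cipher with numeric key [1,8]: position i shifts by key[i mod 2].
Decoding gimkpv: g−1=f, i−8=a, m−1=l, k−8=c, p−1=o, v−8=n.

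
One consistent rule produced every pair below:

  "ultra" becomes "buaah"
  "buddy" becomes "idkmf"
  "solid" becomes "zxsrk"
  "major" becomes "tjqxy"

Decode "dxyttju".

Shifts by position in ultra: pos 0: u→b (+7), pos 1: l→u (+9), pos 2: t→a (+7), pos 3: r→a (+9) — repeating every 2. A repeating key of period 2 is used — shifts +7, +9 over and over.
Undoing it on dxyttju: d−7=w, x−9=o, y−7=r, t−9=k, t−7=m, j−9=a, u−7=n.

workman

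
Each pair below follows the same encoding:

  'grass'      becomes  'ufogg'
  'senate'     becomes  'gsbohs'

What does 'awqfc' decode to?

This is a Caesar cipher with shift 14.
Decoding awqfc: a−14=m, w−14=i, q−14=c, f−14=r, c−14=o.

micro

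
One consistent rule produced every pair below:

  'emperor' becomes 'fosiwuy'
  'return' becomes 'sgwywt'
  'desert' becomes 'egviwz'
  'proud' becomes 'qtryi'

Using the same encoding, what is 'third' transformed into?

ujlvi

Each letter shifts forward by (position + 1), i.e. 1, 2, 3, … — the shift grows by one for each successive letter.
On third: t+1=u, h+2=j, i+3=l, r+4=v, d+5=i.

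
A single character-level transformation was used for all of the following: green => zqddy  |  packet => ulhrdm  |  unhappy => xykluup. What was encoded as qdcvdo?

relief

g(6)→z(25) and r(17)→q(16) fit y≡11x+11 (mod 26); the inverse of 11 mod 26 is 19. Treating letters as 0–25, the rule is x ↦ 11x + 11 (mod 26).
Undoing it on qdcvdo: q(16)→19·(16−11)≡17=r; d(3)→19·(3−11)≡4=e; c(2)→19·(2−11)≡11=l; v(21)→19·(21−11)≡8=i; d(3)→19·(3−11)≡4=e; o(14)→19·(14−11)≡5=f (all mod 26).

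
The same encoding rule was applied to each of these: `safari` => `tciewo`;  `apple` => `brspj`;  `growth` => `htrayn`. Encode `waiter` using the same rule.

In safari: s→t is +1, a→c is +2, f→i is +3, a→e is +4 — the shift increases by 1 each position. The shift increases by 1 at each position, starting from +1: 1, 2, 3, ….
For waiter: w+1=x, a+2=c, i+3=l, t+4=x, e+5=j, r+6=x.

xclxjx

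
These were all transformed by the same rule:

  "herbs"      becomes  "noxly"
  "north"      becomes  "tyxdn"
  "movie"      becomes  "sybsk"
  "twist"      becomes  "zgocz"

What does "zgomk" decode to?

twice

Shifts by position in herbs: pos 0: h→n (+6), pos 1: e→o (+10), pos 2: r→x (+6), pos 3: b→l (+10) — repeating every 2. A repeating key of period 2 is used — shifts +6, +10 over and over.
Undoing it on zgomk: z−6=t, g−10=w, o−6=i, m−10=c, k−6=e.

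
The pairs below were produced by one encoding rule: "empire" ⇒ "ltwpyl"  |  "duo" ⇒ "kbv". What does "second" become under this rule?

Compare letters: e→l is +7, m→t is +7, p→w is +7 — a constant shift. It's a constant shift of +7 (ROT7).
On second: s+7=z, e+7=l, c+7=j, o+7=v, n+7=u, d+7=k.

zljvuk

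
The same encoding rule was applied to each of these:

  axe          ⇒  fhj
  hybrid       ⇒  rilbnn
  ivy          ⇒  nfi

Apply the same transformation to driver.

The shift depends on letter class: consonant x→h is +10, but vowel a→f is +5. Two shifts are in play — +5 for a/e/i/o/u, +10 for every other letter.
For driver: d(cons)+10=n, r(cons)+10=b, i(vowel)+5=n, v(cons)+10=f, e(vowel)+5=j, r(cons)+10=b.

nbnfjb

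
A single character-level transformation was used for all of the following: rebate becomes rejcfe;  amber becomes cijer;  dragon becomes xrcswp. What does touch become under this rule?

fwmqz

This is an affine cipher: with a=0,…,z=25, each position x becomes (7x+2) mod 26.
For touch: t(19)→7·19+2≡5=f; o(14)→7·14+2≡22=w; u(20)→7·20+2≡12=m; c(2)→7·2+2≡16=q; h(7)→7·7+2≡25=z (all mod 26).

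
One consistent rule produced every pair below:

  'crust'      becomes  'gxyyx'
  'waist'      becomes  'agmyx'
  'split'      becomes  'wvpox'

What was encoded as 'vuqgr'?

A repeating key of period 2 is used — shifts +4, +6 over and over.
Decoding vuqgr: v−4=r, u−6=o, q−4=m, g−6=a, r−4=n.

roman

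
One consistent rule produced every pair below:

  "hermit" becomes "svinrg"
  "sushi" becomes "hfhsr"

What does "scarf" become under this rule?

Each letter is replaced by its mirror in the alphabet: a↔z, b↔y, c↔x, and so on (the Atbash cipher).
For scarf: s↔h, c↔x, a↔z, r↔i, f↔u.

hxziu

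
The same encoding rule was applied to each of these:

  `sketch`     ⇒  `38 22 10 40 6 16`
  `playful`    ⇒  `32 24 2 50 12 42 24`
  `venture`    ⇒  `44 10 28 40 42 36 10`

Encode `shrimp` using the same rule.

s(#19)→38 and k(#11)→22: differences scale by 2, so n = 2·pos + 0. The formula is n = 2×(alphabet index, a=1).
Applying it to shrimp: s=19→38, h=8→16, r=18→36, i=9→18, m=13→26, p=16→32.

38 16 36 18 26 32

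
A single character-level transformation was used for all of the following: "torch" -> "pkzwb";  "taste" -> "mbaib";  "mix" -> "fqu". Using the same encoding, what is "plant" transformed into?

bvitx

Read the word backwards and shift each letter +8.
For plant: reverse → tnalp; then shift: t+8=b, n+8=v, a+8=i, l+8=t, p+8=x.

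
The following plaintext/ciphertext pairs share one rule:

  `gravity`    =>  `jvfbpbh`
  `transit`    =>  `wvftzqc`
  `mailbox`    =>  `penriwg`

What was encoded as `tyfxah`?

quartz

In gravity: g→j is +3, r→v is +4, a→f is +5, v→b is +6 — the shift increases by 1 each position. Letter i (0-indexed) is shifted by i+3, so successive shifts are 3, 4, 5, ….
Undoing it on tyfxah: t−3=q, y−4=u, f−5=a, x−6=r, a−7=t, h−8=z.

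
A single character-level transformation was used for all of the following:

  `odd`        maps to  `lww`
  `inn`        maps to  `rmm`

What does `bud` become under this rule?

yfw

Each pair mirrors across the alphabet (o↔l, d↔w, d↔w): positions sum to 25. Each letter is replaced by its mirror in the alphabet: a↔z, b↔y, c↔x, and so on (the Atbash cipher).
For bud: b↔y, u↔f, d↔w.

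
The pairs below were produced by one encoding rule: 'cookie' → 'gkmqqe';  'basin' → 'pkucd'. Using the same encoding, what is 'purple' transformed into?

The output letters match the input read backwards, each shifted +2: cookie reversed is eikooc. Read the word backwards and shift each letter +2.
On purple: reverse → elprup; then shift: e+2=g, l+2=n, p+2=r, r+2=t, u+2=w, p+2=r.

gnrtwr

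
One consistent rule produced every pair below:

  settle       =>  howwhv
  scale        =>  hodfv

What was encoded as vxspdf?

campus

The output letters match the input read backwards, each shifted +3: settle reversed is elttes. Two steps: reverse the string, then apply a Caesar shift of +3.
Reversing it on vxspdf: shift back: v−3=s, x−3=u, s−3=p, p−3=m, d−3=a, f−3=c → supmac; then reverse → campus.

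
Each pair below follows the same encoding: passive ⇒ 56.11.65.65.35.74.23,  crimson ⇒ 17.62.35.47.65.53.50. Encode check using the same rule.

17.32.23.17.41

p(#16)→56 and a(#1)→11: differences scale by 3, so n = 3·pos + 8. With a=1..z=26, the number is 3·pos + 8.
On check: c=3→17, h=8→32, e=5→23, c=3→17, k=11→41.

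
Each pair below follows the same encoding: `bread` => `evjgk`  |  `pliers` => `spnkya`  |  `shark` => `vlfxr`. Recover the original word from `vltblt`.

shovel

In bread: b→e is +3, r→v is +4, e→j is +5, a→g is +6 — the shift increases by 1 each position. The shift increases by 1 at each position, starting from +3: 3, 4, 5, ….
Decoding vltblt: v−3=s, l−4=h, t−5=o, b−6=v, l−7=e, t−8=l.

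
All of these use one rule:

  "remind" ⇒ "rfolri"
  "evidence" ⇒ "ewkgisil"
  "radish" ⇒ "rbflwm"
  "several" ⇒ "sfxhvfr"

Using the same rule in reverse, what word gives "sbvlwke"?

satisfy

Each letter shifts forward by its position index (0, 1, 2, …) — the shift grows by one for each successive letter.
Reversing it on sbvlwke: s−0=s, b−1=a, v−2=t, l−3=i, w−4=s, k−5=f, e−6=y.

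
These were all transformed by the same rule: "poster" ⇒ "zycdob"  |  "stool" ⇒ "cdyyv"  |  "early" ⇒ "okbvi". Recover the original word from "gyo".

woe

Every letter moves 10 places later in the alphabet, wrapping around z→a.
Decoding gyo: g−10=w, y−10=o, o−10=e.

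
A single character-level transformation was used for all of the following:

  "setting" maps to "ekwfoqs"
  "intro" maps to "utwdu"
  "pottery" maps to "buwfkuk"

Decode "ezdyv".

Shifts by position in setting: pos 0: s→e (+12), pos 1: e→k (+6), pos 2: t→w (+3), pos 3: t→f (+12), pos 4: i→o (+6), pos 5: n→q (+3) — repeating every 3. A repeating key of period 3 is used — shifts +12, +6, +3 over and over.
Undoing it on ezdyv: e−12=s, z−6=t, d−3=a, y−12=m, v−6=p.

stamp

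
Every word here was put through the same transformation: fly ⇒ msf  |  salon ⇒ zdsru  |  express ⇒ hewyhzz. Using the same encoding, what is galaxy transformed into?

Vowels shift forward by 3 and consonants shift forward by 7.
Applying it to galaxy: g(cons)+7=n, a(vowel)+3=d, l(cons)+7=s, a(vowel)+3=d, x(cons)+7=e, y(cons)+7=f.

ndsdef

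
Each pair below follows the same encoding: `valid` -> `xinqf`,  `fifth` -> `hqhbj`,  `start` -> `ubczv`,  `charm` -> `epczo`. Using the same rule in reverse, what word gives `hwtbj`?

forth

Shifts by position in valid: pos 0: v→x (+2), pos 1: a→i (+8), pos 2: l→n (+2), pos 3: i→q (+8) — repeating every 2. It's a Vigenère-style cipher with numeric key [2,8]: position i shifts by key[i mod 2].
Decoding hwtbj: h−2=f, w−8=o, t−2=r, b−8=t, j−2=h.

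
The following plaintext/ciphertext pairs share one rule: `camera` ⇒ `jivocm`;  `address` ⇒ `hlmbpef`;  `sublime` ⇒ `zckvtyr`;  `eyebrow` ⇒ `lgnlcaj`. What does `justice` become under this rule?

In camera: c→j is +7, a→i is +8, m→v is +9, e→o is +10 — the shift increases by 1 each position. Each letter shifts forward by (position + 7), i.e. 7, 8, 9, … — the shift grows by one for each successive letter.
Applying it to justice: j+7=q, u+8=c, s+9=b, t+10=d, i+11=t, c+12=o, e+13=r.

qcbdtor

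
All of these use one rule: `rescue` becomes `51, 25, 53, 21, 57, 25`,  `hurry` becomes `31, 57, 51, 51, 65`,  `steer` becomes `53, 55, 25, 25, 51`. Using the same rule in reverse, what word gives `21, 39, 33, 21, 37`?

click

r(#18)→51 and e(#5)→25: differences scale by 2, so n = 2·pos + 15. The formula is n = 2×(alphabet index, a=1) + 15.
Decoding 21, 39, 33, 21, 37: 21→(21−15)÷2=3=c, 39→(39−15)÷2=12=l, 33→(33−15)÷2=9=i, 21→(21−15)÷2=3=c, 37→(37−15)÷2=11=k.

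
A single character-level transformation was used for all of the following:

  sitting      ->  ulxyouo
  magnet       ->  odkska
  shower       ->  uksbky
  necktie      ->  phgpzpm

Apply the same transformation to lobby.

nrfge

In sitting: s→u is +2, i→l is +3, t→x is +4, t→y is +5 — the shift increases by 1 each position. Each letter shifts forward by (position + 2), i.e. 2, 3, 4, … — the shift grows by one for each successive letter.
For lobby: l+2=n, o+3=r, b+4=f, b+5=g, y+6=e.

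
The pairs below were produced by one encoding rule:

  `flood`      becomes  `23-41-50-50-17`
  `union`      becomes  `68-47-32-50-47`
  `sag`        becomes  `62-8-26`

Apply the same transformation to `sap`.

62-8-53

f(#6)→23 and l(#12)→41: differences scale by 3, so n = 3·pos + 5. Each letter becomes 3×(its alphabet position, a=1..z=26) + 5.
Applying it to sap: s=19→62, a=1→8, p=16→53.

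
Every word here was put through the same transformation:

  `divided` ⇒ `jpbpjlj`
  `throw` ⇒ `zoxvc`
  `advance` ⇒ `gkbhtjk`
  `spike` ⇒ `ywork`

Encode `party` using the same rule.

Shifts by position in divided: pos 0: d→j (+6), pos 1: i→p (+7), pos 2: v→b (+6), pos 3: i→p (+7) — repeating every 2. A repeating key of period 2 is used — shifts +6, +7 over and over.
On party: p+6=v, a+7=h, r+6=x, t+7=a, y+6=e.

vhxae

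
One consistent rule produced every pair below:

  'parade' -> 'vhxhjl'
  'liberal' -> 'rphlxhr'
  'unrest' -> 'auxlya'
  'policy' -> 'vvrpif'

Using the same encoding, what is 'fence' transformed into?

lltjk

Shifts by position in parade: pos 0: p→v (+6), pos 1: a→h (+7), pos 2: r→x (+6), pos 3: a→h (+7) — repeating every 2. It's a Vigenère-style cipher with numeric key [6,7]: position i shifts by key[i mod 2].
On fence: f+6=l, e+7=l, n+6=t, c+7=j, e+6=k.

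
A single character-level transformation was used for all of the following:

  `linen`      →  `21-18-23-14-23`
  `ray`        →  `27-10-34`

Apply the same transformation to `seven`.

l is letter #12 and maps to 21: an offset of 9. The number is (letter's place in the alphabet, a=1) + 9.
For seven: s=19→28, e=5→14, v=22→31, e=5→14, n=14→23.

28-14-31-14-23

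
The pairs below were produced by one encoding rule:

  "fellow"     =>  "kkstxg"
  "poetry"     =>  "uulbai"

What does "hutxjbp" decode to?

In fellow: f→k is +5, e→k is +6, l→s is +7, l→t is +8 — the shift increases by 1 each position. The shift increases by 1 at each position, starting from +5: 5, 6, 7, ….
Decoding hutxjbp: h−5=c, u−6=o, t−7=m, x−8=p, j−9=a, b−10=r, p−11=e.

compare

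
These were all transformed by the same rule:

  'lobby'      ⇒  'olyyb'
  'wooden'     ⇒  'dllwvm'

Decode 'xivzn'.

cream

This is the alphabet-reversal cipher (Atbash): a becomes z, b becomes y, etc.
Decoding xivzn: x↔c, i↔r, v↔e, z↔a, n↔m.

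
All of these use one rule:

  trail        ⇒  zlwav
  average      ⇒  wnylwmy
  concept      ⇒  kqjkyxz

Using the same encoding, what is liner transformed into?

t(19)→z(25) and r(17)→l(11) fit y≡7x+22 (mod 26); the inverse of 7 mod 26 is 15. Treating letters as 0–25, the rule is x ↦ 7x + 22 (mod 26).
On liner: l(11)→7·11+22≡21=v; i(8)→7·8+22≡0=a; n(13)→7·13+22≡9=j; e(4)→7·4+22≡24=y; r(17)→7·17+22≡11=l (all mod 26).

vajyl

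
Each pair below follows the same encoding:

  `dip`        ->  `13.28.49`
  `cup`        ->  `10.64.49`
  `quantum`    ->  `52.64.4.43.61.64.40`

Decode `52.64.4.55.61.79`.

quartz

d(#4)→13 and i(#9)→28: differences scale by 3, so n = 3·pos + 1. With a=1..z=26, the number is 3·pos + 1.
Reversing it on 52.64.4.55.61.79: 52→(52−1)÷3=17=q, 64→(64−1)÷3=21=u, 4→(4−1)÷3=1=a, 55→(55−1)÷3=18=r, 61→(61−1)÷3=20=t, 79→(79−1)÷3=26=z.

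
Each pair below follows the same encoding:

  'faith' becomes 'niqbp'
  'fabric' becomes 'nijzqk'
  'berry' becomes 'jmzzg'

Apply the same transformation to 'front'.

nzwvb

Each letter is shifted forward by 8 in the alphabet (a Caesar shift of +8).
On front: f+8=n, r+8=z, o+8=w, n+8=v, t+8=b.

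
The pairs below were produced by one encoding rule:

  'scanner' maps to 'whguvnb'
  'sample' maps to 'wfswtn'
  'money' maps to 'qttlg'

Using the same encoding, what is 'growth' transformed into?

kwudbq

In scanner: s→w is +4, c→h is +5, a→g is +6, n→u is +7 — the shift increases by 1 each position. Letter i (0-indexed) is shifted by i+4, so successive shifts are 4, 5, 6, ….
Applying it to growth: g+4=k, r+5=w, o+6=u, w+7=d, t+8=b, h+9=q.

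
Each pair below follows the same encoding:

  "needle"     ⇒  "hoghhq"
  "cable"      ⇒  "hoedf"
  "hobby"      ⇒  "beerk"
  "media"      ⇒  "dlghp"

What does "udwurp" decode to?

Two steps: reverse the string, then apply a Caesar shift of +3.
Reversing it on udwurp: shift back: u−3=r, d−3=a, w−3=t, u−3=r, r−3=o, p−3=m → ratrom; then reverse → mortar.

mortar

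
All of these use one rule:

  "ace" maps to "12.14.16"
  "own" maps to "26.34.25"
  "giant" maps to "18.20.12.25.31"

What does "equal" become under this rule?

16.28.32.12.23

a is letter #1 and maps to 12: an offset of 11. The number is (letter's place in the alphabet, a=1) + 11.
On equal: e=5→16, q=17→28, u=21→32, a=1→12, l=12→23.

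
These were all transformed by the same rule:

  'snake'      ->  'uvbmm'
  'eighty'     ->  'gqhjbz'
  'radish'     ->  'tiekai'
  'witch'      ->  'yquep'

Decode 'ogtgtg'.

Shifts by position in snake: pos 0: s→u (+2), pos 1: n→v (+8), pos 2: a→b (+1), pos 3: k→m (+2), pos 4: e→m (+8) — repeating every 3. A repeating key of period 3 is used — shifts +2, +8, +1 over and over.
Undoing it on ogtgtg: o−2=m, g−8=y, t−1=s, g−2=e, t−8=l, g−1=f.

myself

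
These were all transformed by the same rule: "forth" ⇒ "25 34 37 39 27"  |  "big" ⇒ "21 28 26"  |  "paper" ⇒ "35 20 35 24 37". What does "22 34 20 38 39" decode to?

coast

The number is (letter's place in the alphabet, a=1) + 19.
Undoing it on 22 34 20 38 39: 22→(22−19)÷1=3=c, 34→(34−19)÷1=15=o, 20→(20−19)÷1=1=a, 38→(38−19)÷1=19=s, 39→(39−19)÷1=20=t.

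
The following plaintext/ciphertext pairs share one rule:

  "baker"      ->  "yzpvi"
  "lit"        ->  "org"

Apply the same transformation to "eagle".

Each pair mirrors across the alphabet (b↔y, a↔z, k↔p): positions sum to 25. Letters are reflected about the middle of the alphabet (position → 25−position): Atbash.
On eagle: e↔v, a↔z, g↔t, l↔o, e↔v.

vztov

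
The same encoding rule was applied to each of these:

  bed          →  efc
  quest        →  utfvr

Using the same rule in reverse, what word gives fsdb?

The output letters match the input read backwards, each shifted +1: bed reversed is deb. Read the word backwards and shift each letter +1.
Reversing it on fsdb: shift back: f−1=e, s−1=r, d−1=c, b−1=a → erca; then reverse → acre.

acre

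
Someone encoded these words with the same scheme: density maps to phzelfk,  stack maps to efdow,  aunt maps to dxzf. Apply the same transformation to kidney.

wlpzhk

The rule splits by letter class: vowels +3, consonants +12.
For kidney: k(cons)+12=w, i(vowel)+3=l, d(cons)+12=p, n(cons)+12=z, e(vowel)+3=h, y(cons)+12=k.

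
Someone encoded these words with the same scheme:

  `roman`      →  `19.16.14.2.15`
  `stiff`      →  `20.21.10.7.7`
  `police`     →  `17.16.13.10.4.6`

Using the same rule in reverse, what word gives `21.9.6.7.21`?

theft

r is letter #18 and maps to 19: an offset of 1. Each letter is replaced by its alphabet position (a=1..z=26) + 1.
Decoding 21.9.6.7.21: 21→(21−1)÷1=20=t, 9→(9−1)÷1=8=h, 6→(6−1)÷1=5=e, 7→(7−1)÷1=6=f, 21→(21−1)÷1=20=t.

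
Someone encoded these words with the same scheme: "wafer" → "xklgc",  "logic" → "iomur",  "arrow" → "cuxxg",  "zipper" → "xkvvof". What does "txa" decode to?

The output letters match the input read backwards, each shifted +6: wafer reversed is refaw. Two steps: reverse the string, then apply a Caesar shift of +6.
Reversing it on txa: shift back: t−6=n, x−6=r, a−6=u → nru; then reverse → urn.

urn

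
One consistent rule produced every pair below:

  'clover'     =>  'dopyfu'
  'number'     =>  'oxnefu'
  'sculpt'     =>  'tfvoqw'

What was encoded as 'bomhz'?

alley

Shifts by position in clover: pos 0: c→d (+1), pos 1: l→o (+3), pos 2: o→p (+1), pos 3: v→y (+3) — repeating every 2. The shifts repeat in a cycle of length 2: positions 0,1,… shift by +1, +3, then the pattern repeats.
Undoing it on bomhz: b−1=a, o−3=l, m−1=l, h−3=e, z−1=y.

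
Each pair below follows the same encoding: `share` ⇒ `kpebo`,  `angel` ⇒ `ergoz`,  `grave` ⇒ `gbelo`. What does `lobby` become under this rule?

s(18)→k(10) and h(7)→p(15) fit y≡9x+4 (mod 26); the inverse of 9 mod 26 is 3. Each letter's alphabet position (a=0..z=25) is mapped through 9·x+4 mod 26 — an affine cipher.
Applying it to lobby: l(11)→9·11+4≡25=z; o(14)→9·14+4≡0=a; b(1)→9·1+4≡13=n; b(1)→9·1+4≡13=n; y(24)→9·24+4≡12=m (all mod 26).

zannm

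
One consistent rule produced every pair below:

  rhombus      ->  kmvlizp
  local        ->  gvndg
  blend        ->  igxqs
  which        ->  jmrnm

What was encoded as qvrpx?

noise

r(17)→k(10) and h(7)→m(12) fit y≡5x+3 (mod 26); the inverse of 5 mod 26 is 21. Treating letters as 0–25, the rule is x ↦ 5x + 3 (mod 26).
Undoing it on qvrpx: q(16)→21·(16−3)≡13=n; v(21)→21·(21−3)≡14=o; r(17)→21·(17−3)≡8=i; p(15)→21·(15−3)≡18=s; x(23)→21·(23−3)≡4=e (all mod 26).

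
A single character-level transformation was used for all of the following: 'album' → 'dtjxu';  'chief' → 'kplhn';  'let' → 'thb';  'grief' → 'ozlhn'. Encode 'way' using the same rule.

edg

The shift depends on letter class: consonant l→t is +8, but vowel a→d is +3. Two shifts are in play — +3 for a/e/i/o/u, +8 for every other letter.
Applying it to way: w(cons)+8=e, a(vowel)+3=d, y(cons)+8=g.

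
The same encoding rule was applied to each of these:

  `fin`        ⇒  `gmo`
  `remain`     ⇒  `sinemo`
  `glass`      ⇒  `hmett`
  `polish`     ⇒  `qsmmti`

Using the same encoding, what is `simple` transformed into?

tmnqmi

The shift depends on letter class: consonant f→g is +1, but vowel i→m is +4. Vowels shift forward by 4 and consonants shift forward by 1.
Applying it to simple: s(cons)+1=t, i(vowel)+4=m, m(cons)+1=n, p(cons)+1=q, l(cons)+1=m, e(vowel)+4=i.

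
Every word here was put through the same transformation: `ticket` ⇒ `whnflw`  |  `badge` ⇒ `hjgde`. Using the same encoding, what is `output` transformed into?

wxswxr

The output letters match the input read backwards, each shifted +3: ticket reversed is tekcit. The word is reversed, then every letter is shifted forward by 3.
On output: reverse → tuptuo; then shift: t+3=w, u+3=x, p+3=s, t+3=w, u+3=x, o+3=r.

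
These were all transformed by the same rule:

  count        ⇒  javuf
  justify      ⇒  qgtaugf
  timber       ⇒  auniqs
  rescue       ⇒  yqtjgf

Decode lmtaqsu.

Shifts by position in count: pos 0: c→j (+7), pos 1: o→a (+12), pos 2: u→v (+1), pos 3: n→u (+7), pos 4: t→f (+12) — repeating every 3. It's a Vigenère-style cipher with numeric key [7,12,1]: position i shifts by key[i mod 3].
Reversing it on lmtaqsu: l−7=e, m−12=a, t−1=s, a−7=t, q−12=e, s−1=r, u−7=n.

eastern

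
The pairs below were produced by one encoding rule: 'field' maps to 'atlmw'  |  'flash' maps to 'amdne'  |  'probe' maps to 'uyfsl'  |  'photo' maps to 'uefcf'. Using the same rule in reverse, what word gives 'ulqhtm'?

f(5)→a(0) and i(8)→t(19) fit y≡15x+3 (mod 26); the inverse of 15 mod 26 is 7. This is an affine cipher: with a=0,…,z=25, each position x becomes (15x+3) mod 26.
Undoing it on ulqhtm: u(20)→7·(20−3)≡15=p; l(11)→7·(11−3)≡4=e; q(16)→7·(16−3)≡13=n; h(7)→7·(7−3)≡2=c; t(19)→7·(19−3)≡8=i; m(12)→7·(12−3)≡11=l (all mod 26).

pencil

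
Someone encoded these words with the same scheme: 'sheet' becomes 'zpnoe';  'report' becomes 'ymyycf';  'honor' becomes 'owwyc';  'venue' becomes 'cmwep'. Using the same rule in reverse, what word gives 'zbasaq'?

Each letter shifts forward by (position + 7), i.e. 7, 8, 9, … — the shift grows by one for each successive letter.
Undoing it on zbasaq: z−7=s, b−8=t, a−9=r, s−10=i, a−11=p, q−12=e.

stripe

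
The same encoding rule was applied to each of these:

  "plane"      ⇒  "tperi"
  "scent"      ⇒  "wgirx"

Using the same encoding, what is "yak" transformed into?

Compare letters: p→t is +4, l→p is +4, a→e is +4 — a constant shift. Every letter moves 4 places later in the alphabet, wrapping around z→a.
On yak: y+4=c, a+4=e, k+4=o.

ceo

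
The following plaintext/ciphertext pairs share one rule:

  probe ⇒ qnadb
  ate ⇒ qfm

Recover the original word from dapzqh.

Read the word backwards and shift each letter +12.
Reversing it on dapzqh: shift back: d−12=r, a−12=o, p−12=d, z−12=n, q−12=e, h−12=v → rodnev; then reverse → vendor.

vendor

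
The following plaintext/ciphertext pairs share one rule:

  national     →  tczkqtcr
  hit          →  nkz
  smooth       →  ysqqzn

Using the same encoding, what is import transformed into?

ksvqxz

The shift depends on letter class: consonant n→t is +6, but vowel a→c is +2. Vowels shift forward by 2 and consonants shift forward by 6.
On import: i(vowel)+2=k, m(cons)+6=s, p(cons)+6=v, o(vowel)+2=q, r(cons)+6=x, t(cons)+6=z.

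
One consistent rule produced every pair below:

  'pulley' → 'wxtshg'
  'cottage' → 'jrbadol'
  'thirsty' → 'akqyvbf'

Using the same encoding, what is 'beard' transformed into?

Shifts by position in pulley: pos 0: p→w (+7), pos 1: u→x (+3), pos 2: l→t (+8), pos 3: l→s (+7), pos 4: e→h (+3), pos 5: y→g (+8) — repeating every 3. A repeating key of period 3 is used — shifts +7, +3, +8 over and over.
On beard: b+7=i, e+3=h, a+8=i, r+7=y, d+3=g.

ihiyg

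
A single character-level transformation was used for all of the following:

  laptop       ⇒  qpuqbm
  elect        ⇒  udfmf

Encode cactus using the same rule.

tvudbd

The output letters match the input read backwards, each shifted +1: laptop reversed is potpal. Two steps: reverse the string, then apply a Caesar shift of +1.
Applying it to cactus: reverse → sutcac; then shift: s+1=t, u+1=v, t+1=u, c+1=d, a+1=b, c+1=d.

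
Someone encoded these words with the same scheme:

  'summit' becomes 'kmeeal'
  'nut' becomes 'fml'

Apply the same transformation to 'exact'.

wpsul

Compare letters: s→k is +18, u→m is +18, m→e is +18 — a constant shift. This is a Caesar cipher with shift 18.
For exact: e+18=w, x+18=p, a+18=s, c+18=u, t+18=l.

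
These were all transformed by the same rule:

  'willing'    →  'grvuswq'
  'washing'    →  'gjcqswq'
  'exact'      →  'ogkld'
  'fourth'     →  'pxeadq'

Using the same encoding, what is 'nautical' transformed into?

xjecslku

Shifts by position in willing: pos 0: w→g (+10), pos 1: i→r (+9), pos 2: l→v (+10), pos 3: l→u (+9) — repeating every 2. The shifts repeat in a cycle of length 2: positions 0,1,… shift by +10, +9, then the pattern repeats.
On nautical: n+10=x, a+9=j, u+10=e, t+9=c, i+10=s, c+9=l, a+10=k, l+9=u.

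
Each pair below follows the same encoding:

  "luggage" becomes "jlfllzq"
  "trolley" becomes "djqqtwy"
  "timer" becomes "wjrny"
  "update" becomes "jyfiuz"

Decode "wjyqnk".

filter

The output letters match the input read backwards, each shifted +5: luggage reversed is egaggul. Two steps: reverse the string, then apply a Caesar shift of +5.
Decoding wjyqnk: shift back: w−5=r, j−5=e, y−5=t, q−5=l, n−5=i, k−5=f → retlif; then reverse → filter.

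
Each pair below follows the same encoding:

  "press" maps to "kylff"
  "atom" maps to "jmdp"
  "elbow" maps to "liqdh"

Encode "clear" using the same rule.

Each letter's alphabet position (a=0..z=25) is mapped through 7·x+9 mod 26 — an affine cipher.
Applying it to clear: c(2)→7·2+9≡23=x; l(11)→7·11+9≡8=i; e(4)→7·4+9≡11=l; a(0)→7·0+9≡9=j; r(17)→7·17+9≡24=y (all mod 26).

xiljy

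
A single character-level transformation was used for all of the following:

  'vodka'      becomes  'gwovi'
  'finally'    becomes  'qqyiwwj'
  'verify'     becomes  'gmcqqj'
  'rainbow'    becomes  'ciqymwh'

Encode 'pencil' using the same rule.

The shift depends on letter class: consonant v→g is +11, but vowel o→w is +8. The rule splits by letter class: vowels +8, consonants +11.
On pencil: p(cons)+11=a, e(vowel)+8=m, n(cons)+11=y, c(cons)+11=n, i(vowel)+8=q, l(cons)+11=w.

amynqw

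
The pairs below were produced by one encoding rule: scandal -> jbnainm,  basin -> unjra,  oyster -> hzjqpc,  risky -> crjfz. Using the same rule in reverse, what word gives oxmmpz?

This is an affine cipher: with a=0,…,z=25, each position x becomes (7x+13) mod 26.
Decoding oxmmpz: o(14)→15·(14−13)≡15=p; x(23)→15·(23−13)≡20=u; m(12)→15·(12−13)≡11=l; m(12)→15·(12−13)≡11=l; p(15)→15·(15−13)≡4=e; z(25)→15·(25−13)≡24=y (all mod 26).

pulley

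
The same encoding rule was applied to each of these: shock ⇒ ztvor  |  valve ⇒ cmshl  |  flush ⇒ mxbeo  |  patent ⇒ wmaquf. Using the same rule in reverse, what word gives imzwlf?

basket

The shifts repeat in a cycle of length 2: positions 0,1,… shift by +7, +12, then the pattern repeats.
Reversing it on imzwlf: i−7=b, m−12=a, z−7=s, w−12=k, l−7=e, f−12=t.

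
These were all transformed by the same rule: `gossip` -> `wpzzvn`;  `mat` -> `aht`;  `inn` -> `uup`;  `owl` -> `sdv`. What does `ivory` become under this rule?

fyvcp

Read the word backwards and shift each letter +7.
For ivory: reverse → yrovi; then shift: y+7=f, r+7=y, o+7=v, v+7=c, i+7=p.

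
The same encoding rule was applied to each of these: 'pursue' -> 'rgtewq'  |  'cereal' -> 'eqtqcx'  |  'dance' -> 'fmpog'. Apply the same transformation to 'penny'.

rqpza

Shifts by position in pursue: pos 0: p→r (+2), pos 1: u→g (+12), pos 2: r→t (+2), pos 3: s→e (+12) — repeating every 2. It's a Vigenère-style cipher with numeric key [2,12]: position i shifts by key[i mod 2].
On penny: p+2=r, e+12=q, n+2=p, n+12=z, y+2=a.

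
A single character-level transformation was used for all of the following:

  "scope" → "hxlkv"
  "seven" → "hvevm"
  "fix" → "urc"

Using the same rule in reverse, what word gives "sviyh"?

Each pair mirrors across the alphabet (s↔h, c↔x, o↔l): positions sum to 25. Each letter is replaced by its mirror in the alphabet: a↔z, b↔y, c↔x, and so on (the Atbash cipher).
Reversing it on sviyh: s↔h, v↔e, i↔r, y↔b, h↔s.

herbs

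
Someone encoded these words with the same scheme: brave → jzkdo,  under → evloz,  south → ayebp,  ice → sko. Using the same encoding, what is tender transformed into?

bovloz

The shift depends on letter class: consonant b→j is +8, but vowel a→k is +10. Vowels shift forward by 10 and consonants shift forward by 8.
Applying it to tender: t(cons)+8=b, e(vowel)+10=o, n(cons)+8=v, d(cons)+8=l, e(vowel)+10=o, r(cons)+8=z.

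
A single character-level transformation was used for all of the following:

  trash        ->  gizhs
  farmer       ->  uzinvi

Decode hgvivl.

stereo

Each letter is replaced by its mirror in the alphabet: a↔z, b↔y, c↔x, and so on (the Atbash cipher).
Reversing it on hgvivl: h↔s, g↔t, v↔e, i↔r, v↔e, l↔o.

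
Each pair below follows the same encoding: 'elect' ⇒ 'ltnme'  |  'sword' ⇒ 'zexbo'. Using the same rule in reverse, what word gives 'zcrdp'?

In elect: e→l is +7, l→t is +8, e→n is +9, c→m is +10 — the shift increases by 1 each position. The shift increases by 1 at each position, starting from +7: 7, 8, 9, ….
Undoing it on zcrdp: z−7=s, c−8=u, r−9=i, d−10=t, p−11=e.

suite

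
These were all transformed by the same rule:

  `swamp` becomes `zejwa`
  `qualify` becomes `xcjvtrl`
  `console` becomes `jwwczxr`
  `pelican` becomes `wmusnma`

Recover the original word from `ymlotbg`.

receipt

The shift increases by 1 at each position, starting from +7: 7, 8, 9, ….
Decoding ymlotbg: y−7=r, m−8=e, l−9=c, o−10=e, t−11=i, b−12=p, g−13=t.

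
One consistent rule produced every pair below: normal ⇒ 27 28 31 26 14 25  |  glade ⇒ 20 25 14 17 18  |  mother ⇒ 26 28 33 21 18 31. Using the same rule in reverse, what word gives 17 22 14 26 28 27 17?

n is letter #14 and maps to 27: an offset of 13. Letters become their 1-based position plus 13 (so a→14, b→15, …).
Undoing it on 17 22 14 26 28 27 17: 17→(17−13)÷1=4=d, 22→(22−13)÷1=9=i, 14→(14−13)÷1=1=a, 26→(26−13)÷1=13=m, 28→(28−13)÷1=15=o, 27→(27−13)÷1=14=n, 17→(17−13)÷1=4=d.

diamond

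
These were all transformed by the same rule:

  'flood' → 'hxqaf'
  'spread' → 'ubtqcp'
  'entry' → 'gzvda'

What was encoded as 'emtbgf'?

carpet

Shifts by position in flood: pos 0: f→h (+2), pos 1: l→x (+12), pos 2: o→q (+2), pos 3: o→a (+12) — repeating every 2. A repeating key of period 2 is used — shifts +2, +12 over and over.
Undoing it on emtbgf: e−2=c, m−12=a, t−2=r, b−12=p, g−2=e, f−12=t.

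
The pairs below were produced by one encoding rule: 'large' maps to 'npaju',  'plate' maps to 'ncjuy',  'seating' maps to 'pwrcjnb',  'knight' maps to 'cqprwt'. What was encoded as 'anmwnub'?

slender

The output letters match the input read backwards, each shifted +9: large reversed is egral. Two steps: reverse the string, then apply a Caesar shift of +9.
Reversing it on anmwnub: shift back: a−9=r, n−9=e, m−9=d, w−9=n, n−9=e, u−9=l, b−9=s → rednels; then reverse → slender.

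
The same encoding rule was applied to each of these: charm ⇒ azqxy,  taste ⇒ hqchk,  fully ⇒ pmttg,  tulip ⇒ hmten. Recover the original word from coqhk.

c(2)→a(0) and h(7)→z(25) fit y≡5x+16 (mod 26); the inverse of 5 mod 26 is 21. Treating letters as 0–25, the rule is x ↦ 5x + 16 (mod 26).
Undoing it on coqhk: c(2)→21·(2−16)≡18=s; o(14)→21·(14−16)≡10=k; q(16)→21·(16−16)≡0=a; h(7)→21·(7−16)≡19=t; k(10)→21·(10−16)≡4=e (all mod 26).

skate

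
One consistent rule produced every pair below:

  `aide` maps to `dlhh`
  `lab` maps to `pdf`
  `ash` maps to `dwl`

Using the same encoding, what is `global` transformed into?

The shift depends on letter class: consonant d→h is +4, but vowel a→d is +3. Vowels shift forward by 3 and consonants shift forward by 4.
On global: g(cons)+4=k, l(cons)+4=p, o(vowel)+3=r, b(cons)+4=f, a(vowel)+3=d, l(cons)+4=p.

kprfdp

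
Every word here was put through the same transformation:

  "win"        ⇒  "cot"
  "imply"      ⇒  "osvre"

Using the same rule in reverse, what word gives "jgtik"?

Compare letters: w→c is +6, i→o is +6, n→t is +6 — a constant shift. Each letter is shifted forward by 6 in the alphabet (a Caesar shift of +6).
Undoing it on jgtik: j−6=d, g−6=a, t−6=n, i−6=c, k−6=e.

dance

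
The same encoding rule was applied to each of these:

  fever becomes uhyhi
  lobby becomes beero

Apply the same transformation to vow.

zry

The output letters match the input read backwards, each shifted +3: fever reversed is revef. The word is reversed, then every letter is shifted forward by 3.
For vow: reverse → wov; then shift: w+3=z, o+3=r, v+3=y.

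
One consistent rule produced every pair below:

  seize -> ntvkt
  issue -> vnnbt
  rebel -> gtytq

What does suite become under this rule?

nbvut

Treating letters as 0–25, the rule is x ↦ 7x + 17 (mod 26).
On suite: s(18)→7·18+17≡13=n; u(20)→7·20+17≡1=b; i(8)→7·8+17≡21=v; t(19)→7·19+17≡20=u; e(4)→7·4+17≡19=t (all mod 26).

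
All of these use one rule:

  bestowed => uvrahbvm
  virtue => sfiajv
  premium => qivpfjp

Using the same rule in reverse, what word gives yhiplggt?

normally

b(1)→u(20) and e(4)→v(21) fit y≡9x+11 (mod 26); the inverse of 9 mod 26 is 3. Each letter's alphabet position (a=0..z=25) is mapped through 9·x+11 mod 26 — an affine cipher.
Decoding yhiplggt: y(24)→3·(24−11)≡13=n; h(7)→3·(7−11)≡14=o; i(8)→3·(8−11)≡17=r; p(15)→3·(15−11)≡12=m; l(11)→3·(11−11)≡0=a; g(6)→3·(6−11)≡11=l; g(6)→3·(6−11)≡11=l; t(19)→3·(19−11)≡24=y (all mod 26).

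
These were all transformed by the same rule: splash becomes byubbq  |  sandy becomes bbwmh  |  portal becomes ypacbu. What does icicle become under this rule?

jljluf

The shift depends on letter class: consonant s→b is +9, but vowel a→b is +1. The rule splits by letter class: vowels +1, consonants +9.
Applying it to icicle: i(vowel)+1=j, c(cons)+9=l, i(vowel)+1=j, c(cons)+9=l, l(cons)+9=u, e(vowel)+1=f.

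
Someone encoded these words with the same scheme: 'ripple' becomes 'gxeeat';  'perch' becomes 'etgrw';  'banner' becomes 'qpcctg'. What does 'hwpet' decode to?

shape

Compare letters: r→g is +15, i→x is +15, p→e is +15 — a constant shift. This is a Caesar cipher with shift 15.
Decoding hwpet: h−15=s, w−15=h, p−15=a, e−15=p, t−15=e.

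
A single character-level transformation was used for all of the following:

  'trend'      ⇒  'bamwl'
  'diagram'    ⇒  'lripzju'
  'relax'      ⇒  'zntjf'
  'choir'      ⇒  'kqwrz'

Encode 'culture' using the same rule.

kdtccam

Shifts by position in trend: pos 0: t→b (+8), pos 1: r→a (+9), pos 2: e→m (+8), pos 3: n→w (+9) — repeating every 2. It's a Vigenère-style cipher with numeric key [8,9]: position i shifts by key[i mod 2].
Applying it to culture: c+8=k, u+9=d, l+8=t, t+9=c, u+8=c, r+9=a, e+8=m.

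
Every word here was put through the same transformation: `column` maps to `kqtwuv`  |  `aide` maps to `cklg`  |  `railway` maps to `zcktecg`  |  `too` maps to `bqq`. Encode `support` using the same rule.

awxxqzb

The shift depends on letter class: consonant c→k is +8, but vowel o→q is +2. Two shifts are in play — +2 for a/e/i/o/u, +8 for every other letter.
On support: s(cons)+8=a, u(vowel)+2=w, p(cons)+8=x, p(cons)+8=x, o(vowel)+2=q, r(cons)+8=z, t(cons)+8=b.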